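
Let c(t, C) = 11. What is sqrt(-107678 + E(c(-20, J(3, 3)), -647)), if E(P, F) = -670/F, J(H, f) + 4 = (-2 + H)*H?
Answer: 2*I*sqrt(11268636603)/647 ≈ 328.14*I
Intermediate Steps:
J(H, f) = -4 + H*(-2 + H) (J(H, f) = -4 + (-2 + H)*H = -4 + H*(-2 + H))
sqrt(-107678 + E(c(-20, J(3, 3)), -647)) = sqrt(-107678 - 670/(-647)) = sqrt(-107678 - 670*(-1/647)) = sqrt(-107678 + 670/647) = sqrt(-69666996/647) = 2*I*sqrt(11268636603)/647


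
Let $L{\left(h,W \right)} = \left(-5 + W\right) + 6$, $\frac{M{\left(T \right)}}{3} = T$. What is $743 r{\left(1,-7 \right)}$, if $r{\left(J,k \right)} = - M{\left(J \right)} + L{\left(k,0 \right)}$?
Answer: $-1486$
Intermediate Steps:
$M{\left(T \right)} = 3 T$
$L{\left(h,W \right)} = 1 + W$
$r{\left(J,k \right)} = 1 - 3 J$ ($r{\left(J,k \right)} = - 3 J + \left(1 + 0\right) = - 3 J + 1 = 1 - 3 J$)
$743 r{\left(1,-7 \right)} = 743 \left(1 - 3\right) = 743 \left(-2\right) = -1486$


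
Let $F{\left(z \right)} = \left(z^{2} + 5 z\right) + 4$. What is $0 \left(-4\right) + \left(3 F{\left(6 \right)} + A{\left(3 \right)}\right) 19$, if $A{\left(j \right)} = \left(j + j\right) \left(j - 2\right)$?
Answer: $4104$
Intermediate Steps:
$F{\left(z \right)} = 4 + z^{2} + 5 z$
$A{\left(j \right)} = 2 j \left(-2 + j\right)$
$0 \left(-4\right) + \left(3 F{\left(6 \right)} + A{\left(3 \right)}\right) 19 = 0 \left(-4\right) + \left(3 \left(4 + 6^{2} + 5 \cdot 6\right) + 2 \cdot 3 \left(-2 + 3\right)\right) 19 = 0 + \left(3 \left(4 + 36 + 30\right) + 2 \cdot 3 \cdot 1\right) 19 = 0 + \left(3 \cdot 70 + 6\right) 19 = 0 + \left(210 + 6\right) 19 = 0 + 216 \cdot 19 = 0 + 4104 = 4104$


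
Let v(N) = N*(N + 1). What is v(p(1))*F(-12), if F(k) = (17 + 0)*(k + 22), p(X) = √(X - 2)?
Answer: -170 + 170*I ≈ -170.0 + 170.0*I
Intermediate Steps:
p(X) = √(-2 + X)
v(N) = N*(1 + N)
F(k) = 374 + 17*k (F(k) = 17*(22 + k) = 374 + 17*k)
v(p(1))*F(-12) = (√(-2 + 1)*(1 + √(-2 + 1)))*(374 + 17*(-12)) = (√(-1)*(1 + √(-1)))*(374 - 204) = (I*(1 + I))*170 = 170*I*(1 + I)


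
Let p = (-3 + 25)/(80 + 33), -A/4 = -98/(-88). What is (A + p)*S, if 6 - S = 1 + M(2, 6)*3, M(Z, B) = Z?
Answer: 5295/1243 ≈ 4.2599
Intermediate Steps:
S = -1 (S = 6 - (1 + 2*3) = 6 - (1 + 6) = 6 - 1*7 = 6 - 7 = -1)
A = -49/11 (A = -(-392)/(-88) = -(-392)*(-1)/88 = -4*49/44 = -49/11 ≈ -4.4545)
p = 22/113 ≈ 0.19469
(A + p)*S = (-49/11 + 22/113)*(-1) = -5295/1243*(-1) = 5295/1243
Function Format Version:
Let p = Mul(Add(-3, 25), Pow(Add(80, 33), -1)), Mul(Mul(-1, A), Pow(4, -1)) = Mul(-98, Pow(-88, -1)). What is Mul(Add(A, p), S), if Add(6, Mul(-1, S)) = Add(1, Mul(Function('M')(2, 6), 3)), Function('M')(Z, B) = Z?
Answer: Rational(5295, 1243) ≈ 4.2599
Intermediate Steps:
S = -1 (S = Add(6, Mul(-1, Add(1, Mul(2, 3)))) = Add(6, Mul(-1, Add(1, 6))) = Add(6, Mul(-1, 7)) = Add(6, -7) = -1)
A = Rational(-49, 11) (A = Mul(-4, Mul(-98, Pow(-88, -1))) = Mul(-4, Mul(-98, Rational(-1, 88))) = Mul(-4, Rational(49, 44)) = Rational(-49, 11) ≈ -4.4545)
p = Rational(22, 113) (p = Mul(22, Pow(113, -1)) = Mul(22, Rational(1, 113)) = Rational(22, 113) ≈ 0.19469)
Mul(Add(A, p), S) = Mul(Add(Rational(-49, 11), Rational(22, 113)), -1) = Mul(Rational(-5295, 1243), -1) = Rational(5295, 1243)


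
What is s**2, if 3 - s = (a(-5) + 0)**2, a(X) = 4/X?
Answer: 3481/625 ≈ 5.5696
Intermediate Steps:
s = 59/25 (s = 3 - (4/(-5) + 0)**2 = 3 - (4*(-1/5) + 0)**2 = 3 - (-4/5 + 0)**2 = 3 - (-4/5)**2 = 3 - 1*16/25 = 3 - 16/25 = 59/25 ≈ 2.3600)
s**2 = (59/25)**2 = 3481/625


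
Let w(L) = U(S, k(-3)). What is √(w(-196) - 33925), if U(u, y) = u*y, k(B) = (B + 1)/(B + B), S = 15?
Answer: 8*I*√530 ≈ 184.17*I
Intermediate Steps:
k(B) = (1 + B)/(2*B) (k(B) = (1 + B)/((2*B)) = (1 + B)*(1/(2*B)) = (1 + B)/(2*B))
w(L) = 5 (w(L) = 15*((½)*(1 - 3)/(-3)) = 15*((½)*(-⅓)*(-2)) = 15*(⅓) = 5)
√(w(-196) - 33925) = √(5 - 33925) = √(-33920) = 8*I*√530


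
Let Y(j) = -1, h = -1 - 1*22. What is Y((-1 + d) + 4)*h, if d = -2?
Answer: 23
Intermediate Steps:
h = -23 (h = -1 - 22 = -23)
Y((-1 + d) + 4)*h = -1*(-23) = 23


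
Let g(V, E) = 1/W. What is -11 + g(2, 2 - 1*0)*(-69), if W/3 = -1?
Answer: 12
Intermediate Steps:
W = -3 (W = 3*(-1) = -3)
g(V, E) = -⅓ (g(V, E) = 1/(-3) = -⅓)
-11 + g(2, 2 - 1*0)*(-69) = -11 - ⅓*(-69) = -11 + 23 = 12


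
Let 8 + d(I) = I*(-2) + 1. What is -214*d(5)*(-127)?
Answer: -462026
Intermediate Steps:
d(I) = -7 - 2*I (d(I) = -8 + (I*(-2) + 1) = -8 + (-2*I + 1) = -8 + (1 - 2*I) = -7 - 2*I)
-214*d(5)*(-127) = -214*(-7 - 2*5)*(-127) = -214*(-7 - 10)*(-127) = -214*(-17)*(-127) = 3638*(-127) = -462026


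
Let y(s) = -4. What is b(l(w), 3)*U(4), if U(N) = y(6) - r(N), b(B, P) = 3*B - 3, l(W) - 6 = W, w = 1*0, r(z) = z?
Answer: -120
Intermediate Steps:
w = 0
l(W) = 6 + W
b(B, P) = -3 + 3*B
U(N) = -4 - N
b(l(w), 3)*U(4) = (-3 + 3*(6 + 0))*(-4 - 1*4) = (-3 + 3*6)*(-4 - 4) = (-3 + 18)*(-8) = 15*(-8) = -120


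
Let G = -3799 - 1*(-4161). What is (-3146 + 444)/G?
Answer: -1351/181 ≈ -7.4641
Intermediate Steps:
G = 362 (G = -3799 + 4161 = 362)
(-3146 + 444)/G = (-3146 + 444)/362 = -2702*1/362 = -1351/181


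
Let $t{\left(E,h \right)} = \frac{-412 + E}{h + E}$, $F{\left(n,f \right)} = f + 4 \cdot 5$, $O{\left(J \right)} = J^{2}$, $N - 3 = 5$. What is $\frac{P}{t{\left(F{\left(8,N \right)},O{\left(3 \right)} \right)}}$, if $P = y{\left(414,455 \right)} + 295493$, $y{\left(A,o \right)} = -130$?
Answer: $- \frac{10928431}{384} \approx -28459.0$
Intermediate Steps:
$N = 8$ ($N = 3 + 5 = 8$)
$F{\left(n,f \right)} = 20 + f$ ($F{\left(n,f \right)} = f + 20 = 20 + f$)
$P = 295363$ ($P = -130 + 295493 = 295363$)
$t{\left(E,h \right)} = \frac{-412 + E}{E + h}$
$\frac{P}{t{\left(F{\left(8,N \right)},O{\left(3 \right)} \right)}} = \frac{295363}{\frac{1}{\left(20 + 8\right) + 3^{2}} \left(-412 + \left(20 + 8\right)\right)} = \frac{295363}{\frac{1}{28 + 9} \left(-412 + 28\right)} = \frac{295363}{\frac{1}{37} \left(-384\right)} = \frac{295363}{- \frac{384}{37}} = 295363 \left(- \frac{37}{384}\right) = - \frac{10928431}{384}$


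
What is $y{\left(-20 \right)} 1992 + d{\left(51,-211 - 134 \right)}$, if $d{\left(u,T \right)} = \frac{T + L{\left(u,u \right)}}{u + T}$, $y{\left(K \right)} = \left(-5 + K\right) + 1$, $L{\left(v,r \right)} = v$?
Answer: $-47807$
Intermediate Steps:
$y{\left(K \right)} = -4 + K$
$d{\left(u,T \right)} = 1$ ($d{\left(u,T \right)} = \frac{T + u}{u + T} = \frac{T + u}{T + u} = 1$)
$y{\left(-20 \right)} 1992 + d{\left(51,-211 - 134 \right)} = \left(-4 - 20\right) 1992 + 1 = \left(-24\right) 1992 + 1 = -47808 + 1 = -47807$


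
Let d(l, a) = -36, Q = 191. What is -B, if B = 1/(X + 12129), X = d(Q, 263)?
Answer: -1/12093 ≈ -8.2692e-5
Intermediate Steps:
X = -36
B = 1/12093 (B = 1/(-36 + 12129) = 1/12093 ≈ 8.2692e-5)
-B = -1*1/12093 = -1/12093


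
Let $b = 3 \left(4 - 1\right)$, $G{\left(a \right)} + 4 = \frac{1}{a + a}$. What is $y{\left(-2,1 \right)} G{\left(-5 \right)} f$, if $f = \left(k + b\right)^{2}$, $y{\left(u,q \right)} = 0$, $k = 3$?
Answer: $0$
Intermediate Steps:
$G{\left(a \right)} = -4 + \frac{1}{2 a}$ ($G{\left(a \right)} = -4 + \frac{1}{a + a} = -4 + \frac{1}{2 a}$)
$b = 9$ ($b = 3 \cdot 3 = 9$)
$f = 144$ ($f = \left(3 + 9\right)^{2} = 12^{2} = 144$)
$y{\left(-2,1 \right)} G{\left(-5 \right)} f = 0 \left(-4 + \frac{1}{2 \left(-5\right)}\right) 144 = 0 \left(-4 + \frac{1}{2} \left(- \frac{1}{5}\right)\right) 144 = 0 \left(-4 - \frac{1}{10}\right) 144 = 0 \left(- \frac{41}{10}\right) 144 = 0 \cdot 144 = 0$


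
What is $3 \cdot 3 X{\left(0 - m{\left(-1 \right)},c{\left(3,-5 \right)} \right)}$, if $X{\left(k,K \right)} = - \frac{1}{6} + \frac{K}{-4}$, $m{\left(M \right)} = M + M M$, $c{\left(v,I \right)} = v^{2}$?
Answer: $- \frac{87}{4} \approx -21.75$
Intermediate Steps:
$m{\left(M \right)} = M + M^{2}$
$X{\left(k,K \right)} = - \frac{1}{6} - \frac{K}{4}$ ($X{\left(k,K \right)} = \left(-1\right) \frac{1}{6} + K \left(- \frac{1}{4}\right) = - \frac{1}{6} - \frac{K}{4}$)
$3 \cdot 3 X{\left(0 - m{\left(-1 \right)},c{\left(3,-5 \right)} \right)} = 3 \cdot 3 \left(- \frac{1}{6} - \frac{3^{2}}{4}\right) = 9 \left(- \frac{1}{6} - \frac{9}{4}\right) = 9 \left(- \frac{29}{12}\right) = - \frac{87}{4}$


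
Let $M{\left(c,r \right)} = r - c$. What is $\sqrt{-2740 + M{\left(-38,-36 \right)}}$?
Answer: $37 i \sqrt{2} \approx 52.326 i$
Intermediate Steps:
$\sqrt{-2740 + M{\left(-38,-36 \right)}} = \sqrt{-2740 - -2} = \sqrt{-2740 + \left(-36 + 38\right)} = \sqrt{-2740 + 2} = \sqrt{-2738} = 37 i \sqrt{2}$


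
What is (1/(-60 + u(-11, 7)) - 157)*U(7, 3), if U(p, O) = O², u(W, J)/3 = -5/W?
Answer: -303828/215 ≈ -1413.2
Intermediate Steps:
u(W, J) = -15/W (u(W, J) = 3*(-5/W) = -15/W)
(1/(-60 + u(-11, 7)) - 157)*U(7, 3) = (1/(-60 - 15/(-11)) - 157)*3² = (1/(-60 - 15*(-1/11)) - 157)*9 = (1/(-60 + 15/11) - 157)*9 = (1/(-645/11) - 157)*9 = (-11/645 - 157)*9 = -101276/645*9 = -303828/215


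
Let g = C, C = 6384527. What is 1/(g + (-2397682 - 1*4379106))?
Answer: -1/392261 ≈ -2.5493e-6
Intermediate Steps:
g = 6384527
1/(g + (-2397682 - 1*4379106)) = 1/(6384527 + (-2397682 - 1*4379106)) = 1/(6384527 + (-2397682 - 4379106)) = 1/(6384527 - 6776788) = 1/(-392261) = -1/392261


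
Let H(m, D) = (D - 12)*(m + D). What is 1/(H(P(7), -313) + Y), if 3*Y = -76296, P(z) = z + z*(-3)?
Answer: 1/80843 ≈ 1.2370e-5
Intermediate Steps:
P(z) = -2*z (P(z) = z - 3*z = -2*z)
H(m, D) = (-12 + D)*(D + m)
Y = -25432 (Y = (1/3)*(-76296) = -25432)
1/(H(P(7), -313) + Y) = 1/(((-313)**2 - 12*(-313) - (-24)*7 - (-626)*7) - 25432) = 1/((97969 + 3756 - 12*(-14) - 313*(-14)) - 25432) = 1/((97969 + 3756 + 168 + 4382) - 25432) = 1/(106275 - 25432) = 1/80843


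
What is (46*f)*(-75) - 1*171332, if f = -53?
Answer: 11518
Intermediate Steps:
(46*f)*(-75) - 1*171332 = (46*(-53))*(-75) - 1*171332 = -2438*(-75) - 171332 = 182850 - 171332 = 11518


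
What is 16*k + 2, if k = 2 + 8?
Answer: 162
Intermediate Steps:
k = 10
16*k + 2 = 16*10 + 2 = 160 + 2 = 162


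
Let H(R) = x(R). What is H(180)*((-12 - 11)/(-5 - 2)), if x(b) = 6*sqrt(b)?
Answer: 828*sqrt(5)/7 ≈ 264.50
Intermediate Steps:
H(R) = 6*sqrt(R)
H(180)*((-12 - 11)/(-5 - 2)) = (6*sqrt(180))*((-12 - 11)/(-5 - 2)) = (6*(6*sqrt(5)))*(-23/(-7)) = (36*sqrt(5))*(-23*(-1/7)) = (36*sqrt(5))*(23/7) = 828*sqrt(5)/7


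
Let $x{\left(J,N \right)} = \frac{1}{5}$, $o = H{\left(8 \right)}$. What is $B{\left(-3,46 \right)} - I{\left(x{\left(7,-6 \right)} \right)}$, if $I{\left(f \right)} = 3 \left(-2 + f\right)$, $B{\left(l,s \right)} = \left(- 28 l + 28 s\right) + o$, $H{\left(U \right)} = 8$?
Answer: $\frac{6927}{5} \approx 1385.4$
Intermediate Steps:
$o = 8$
$x{\left(J,N \right)} = \frac{1}{5}$
$B{\left(l,s \right)} = 8 - 28 l + 28 s$ ($B{\left(l,s \right)} = \left(- 28 l + 28 s\right) + 8 = 8 - 28 l + 28 s$)
$I{\left(f \right)} = -6 + 3 f$
$B{\left(-3,46 \right)} - I{\left(x{\left(7,-6 \right)} \right)} = \left(8 - -84 + 28 \cdot 46\right) - \left(-6 + 3 \cdot \frac{1}{5}\right) = \left(8 + 84 + 1288\right) - \left(-6 + \frac{3}{5}\right) = 1380 - - \frac{27}{5} = 1380 + \frac{27}{5} = \frac{6927}{5}$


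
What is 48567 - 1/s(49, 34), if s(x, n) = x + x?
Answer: 4759565/98 ≈ 48567.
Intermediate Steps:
s(x, n) = 2*x
48567 - 1/s(49, 34) = 48567 - 1/(2*49) = 48567 - 1/98 = 4759565/98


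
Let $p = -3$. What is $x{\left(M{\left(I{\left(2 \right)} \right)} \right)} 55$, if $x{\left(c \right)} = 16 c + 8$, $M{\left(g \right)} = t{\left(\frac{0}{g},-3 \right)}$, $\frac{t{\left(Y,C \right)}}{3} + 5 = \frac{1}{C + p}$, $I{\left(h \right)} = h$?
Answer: $-13200$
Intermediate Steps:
$t{\left(Y,C \right)} = -15 + \frac{3}{-3 + C}$ ($t{\left(Y,C \right)} = -15 + \frac{3}{C - 3} = -15 + \frac{3}{-3 + C}$)
$M{\left(g \right)} = - \frac{31}{2}$ ($M{\left(g \right)} = \frac{3 \left(16 - -15\right)}{-3 - 3} = \frac{3 \left(16 + 15\right)}{-6} = 3 \left(- \frac{1}{6}\right) 31 = - \frac{31}{2}$)
$x{\left(c \right)} = 8 + 16 c$
$x{\left(M{\left(I{\left(2 \right)} \right)} \right)} 55 = \left(8 + 16 \left(- \frac{31}{2}\right)\right) 55 = \left(8 - 248\right) 55 = \left(-240\right) 55 = -13200$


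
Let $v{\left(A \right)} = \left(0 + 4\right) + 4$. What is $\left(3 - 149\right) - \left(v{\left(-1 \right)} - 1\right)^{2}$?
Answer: $-195$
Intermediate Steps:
$v{\left(A \right)} = 8$ ($v{\left(A \right)} = 4 + 4 = 8$)
$\left(3 - 149\right) - \left(v{\left(-1 \right)} - 1\right)^{2} = \left(3 - 149\right) - \left(8 - 1\right)^{2} = \left(3 - 149\right) - 7^{2} = -146 - 49 = -195$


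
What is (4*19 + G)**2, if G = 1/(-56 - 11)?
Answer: 25918281/4489 ≈ 5773.7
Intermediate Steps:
G = -1/67 (G = 1/(-67) = -1/67 ≈ -0.014925)
(4*19 + G)**2 = (4*19 - 1/67)**2 = (76 - 1/67)**2 = (5091/67)**2 = 25918281/4489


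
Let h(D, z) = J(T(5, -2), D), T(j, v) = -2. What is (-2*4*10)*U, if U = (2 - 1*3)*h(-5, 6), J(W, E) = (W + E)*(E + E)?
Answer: 5600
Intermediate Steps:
J(W, E) = 2*E*(E + W) (J(W, E) = (E + W)*(2*E) = 2*E*(E + W))
h(D, z) = 2*D*(-2 + D) (h(D, z) = 2*D*(D - 2) = 2*D*(-2 + D))
U = -70 (U = (2 - 1*3)*(2*(-5)*(-2 - 5)) = (2 - 3)*(2*(-5)*(-7)) = -1*70 = -70)
(-2*4*10)*U = (-2*4*10)*(-70) = -8*10*(-70) = -80*(-70) = 5600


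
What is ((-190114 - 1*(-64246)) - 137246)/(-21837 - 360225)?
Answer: 131557/191031 ≈ 0.68867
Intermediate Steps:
((-190114 - 1*(-64246)) - 137246)/(-21837 - 360225) = ((-190114 + 64246) - 137246)/(-382062) = (-125868 - 137246)*(-1/382062) = -263114*(-1/382062) = 131557/191031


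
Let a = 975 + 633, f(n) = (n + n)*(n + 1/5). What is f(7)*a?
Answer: 810432/5 ≈ 1.6209e+5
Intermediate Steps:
f(n) = 2*n*(⅕ + n) (f(n) = (2*n)*(n + ⅕) = (2*n)*(⅕ + n) = 2*n*(⅕ + n))
a = 1608
f(7)*a = ((⅖)*7*(1 + 5*7))*1608 = ((⅖)*7*(1 + 35))*1608 = ((⅖)*7*36)*1608 = (504/5)*1608 = 810432/5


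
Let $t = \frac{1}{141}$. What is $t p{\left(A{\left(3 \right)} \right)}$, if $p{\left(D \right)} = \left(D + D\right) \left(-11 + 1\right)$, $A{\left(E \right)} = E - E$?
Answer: $0$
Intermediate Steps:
$A{\left(E \right)} = 0$
$p{\left(D \right)} = - 20 D$ ($p{\left(D \right)} = 2 D \left(-10\right) = - 20 D$)
$t = \frac{1}{141} \approx 0.0070922$
$t p{\left(A{\left(3 \right)} \right)} = \frac{\left(-20\right) 0}{141} = \frac{1}{141} \cdot 0 = 0$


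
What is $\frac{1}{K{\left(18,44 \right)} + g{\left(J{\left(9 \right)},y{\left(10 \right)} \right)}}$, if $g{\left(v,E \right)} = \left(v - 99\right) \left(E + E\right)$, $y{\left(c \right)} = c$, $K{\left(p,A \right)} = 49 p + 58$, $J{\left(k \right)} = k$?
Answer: $- \frac{1}{860} \approx -0.0011628$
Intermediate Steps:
$K{\left(p,A \right)} = 58 + 49 p$
$g{\left(v,E \right)} = 2 E \left(-99 + v\right)$ ($g{\left(v,E \right)} = \left(-99 + v\right) 2 E = 2 E \left(-99 + v\right)$)
$\frac{1}{K{\left(18,44 \right)} + g{\left(J{\left(9 \right)},y{\left(10 \right)} \right)}} = \frac{1}{\left(58 + 49 \cdot 18\right) + 2 \cdot 10 \left(-99 + 9\right)} = \frac{1}{\left(58 + 882\right) + 2 \cdot 10 \left(-90\right)} = \frac{1}{940 - 1800} = \frac{1}{-860} = - \frac{1}{860}$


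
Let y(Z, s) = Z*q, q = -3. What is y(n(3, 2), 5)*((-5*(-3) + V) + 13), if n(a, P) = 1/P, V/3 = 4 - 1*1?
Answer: -111/2 ≈ -55.500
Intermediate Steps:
V = 9 (V = 3*(4 - 1*1) = 3*(4 - 1) = 3*3 = 9)
y(Z, s) = -3*Z (y(Z, s) = Z*(-3) = -3*Z)
y(n(3, 2), 5)*((-5*(-3) + V) + 13) = (-3/2)*((-5*(-3) + 9) + 13) = (-3*½)*((15 + 9) + 13) = -3*(24 + 13)/2 = -3/2*37 = -111/2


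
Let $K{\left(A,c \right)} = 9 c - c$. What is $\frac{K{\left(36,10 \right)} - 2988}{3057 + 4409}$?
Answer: $- \frac{1454}{3733} \approx -0.3895$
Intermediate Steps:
$K{\left(A,c \right)} = 8 c$
$\frac{K{\left(36,10 \right)} - 2988}{3057 + 4409} = \frac{8 \cdot 10 - 2988}{3057 + 4409} = \frac{80 - 2988}{7466} = \left(-2908\right) \frac{1}{7466} = - \frac{1454}{3733}$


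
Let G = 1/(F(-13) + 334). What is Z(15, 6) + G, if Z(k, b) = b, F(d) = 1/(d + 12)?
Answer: 1999/333 ≈ 6.0030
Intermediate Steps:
F(d) = 1/(12 + d)
G = 1/333 (G = 1/(1/(12 - 13) + 334) = 1/(1/(-1) + 334) = 1/(-1 + 334) = 1/333 ≈ 0.0030030)
Z(15, 6) + G = 6 + 1/333 = 1999/333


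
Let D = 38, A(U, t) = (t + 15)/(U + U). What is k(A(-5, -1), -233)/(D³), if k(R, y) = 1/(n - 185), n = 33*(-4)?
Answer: -1/17394424 ≈ -5.7490e-8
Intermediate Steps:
n = -132
A(U, t) = (15 + t)/(2*U) (A(U, t) = (15 + t)/((2*U)) = (15 + t)*(1/(2*U)) = (15 + t)/(2*U))
k(R, y) = -1/317 (k(R, y) = 1/(-132 - 185) = 1/(-317) = -1/317)
k(A(-5, -1), -233)/(D³) = -1/(317*(38³)) = -1/317/54872 = -1/317*1/54872 = -1/17394424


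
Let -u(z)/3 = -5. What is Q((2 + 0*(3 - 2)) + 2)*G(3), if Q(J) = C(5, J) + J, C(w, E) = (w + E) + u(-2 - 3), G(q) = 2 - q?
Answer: -28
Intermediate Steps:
u(z) = 15 (u(z) = -3*(-5) = 15)
C(w, E) = 15 + E + w (C(w, E) = (w + E) + 15 = (E + w) + 15 = 15 + E + w)
Q(J) = 20 + 2*J (Q(J) = (15 + J + 5) + J = (20 + J) + J = 20 + 2*J)
Q((2 + 0*(3 - 2)) + 2)*G(3) = (20 + 2*((2 + 0*(3 - 2)) + 2))*(2 - 1*3) = (20 + 2*((2 + 0*1) + 2))*(2 - 3) = (20 + 2*((2 + 0) + 2))*(-1) = (20 + 2*(2 + 2))*(-1) = (20 + 2*4)*(-1) = (20 + 8)*(-1) = 28*(-1) = -28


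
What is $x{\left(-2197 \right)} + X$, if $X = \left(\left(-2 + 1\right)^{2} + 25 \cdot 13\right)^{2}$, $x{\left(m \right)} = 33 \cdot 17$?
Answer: $106837$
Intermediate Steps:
$x{\left(m \right)} = 561$
$X = 106276$ ($X = \left(\left(-1\right)^{2} + 325\right)^{2} = \left(1 + 325\right)^{2} = 326^{2} = 106276$)
$x{\left(-2197 \right)} + X = 561 + 106276 = 106837$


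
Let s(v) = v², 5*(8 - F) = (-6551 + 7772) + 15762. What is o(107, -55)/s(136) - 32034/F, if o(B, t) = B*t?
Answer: 2862794765/313377728 ≈ 9.1353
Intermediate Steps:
F = -16943/5 (F = 8 - ((-6551 + 7772) + 15762)/5 = 8 - (1221 + 15762)/5 = 8 - ⅕*16983 = 8 - 16983/5 = -16943/5 ≈ -3388.6)
o(107, -55)/s(136) - 32034/F = (107*(-55))/(136²) - 32034/(-16943/5) = -5885/18496 - 32034*(-5/16943) = -5885*1/18496 + 160170/16943 = -5885/18496 + 160170/16943 = 2862794765/313377728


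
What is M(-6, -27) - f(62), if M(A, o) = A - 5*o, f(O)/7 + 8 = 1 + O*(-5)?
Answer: 2348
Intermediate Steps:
f(O) = -49 - 35*O (f(O) = -56 + 7*(1 + O*(-5)) = -56 + 7*(1 - 5*O) = -56 + (7 - 35*O) = -49 - 35*O)
M(-6, -27) - f(62) = (-6 - 5*(-27)) - (-49 - 35*62) = (-6 + 135) - (-49 - 2170) = 129 - 1*(-2219) = 129 + 2219 = 2348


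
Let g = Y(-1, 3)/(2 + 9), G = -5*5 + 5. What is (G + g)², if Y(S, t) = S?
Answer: 48841/121 ≈ 403.64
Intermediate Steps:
G = -20 (G = -25 + 5 = -20)
g = -1/11 (g = -1/(2 + 9) = -1/11 ≈ -0.090909)
(G + g)² = (-20 - 1/11)² = (-221/11)² = 48841/121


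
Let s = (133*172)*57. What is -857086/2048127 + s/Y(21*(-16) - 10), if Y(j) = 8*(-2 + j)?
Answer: -222750371899/475165464 ≈ -468.78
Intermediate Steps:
Y(j) = -16 + 8*j
s = 1303932 (s = 22876*57 = 1303932)
-857086/2048127 + s/Y(21*(-16) - 10) = -857086/2048127 + 1303932/(-16 + 8*(21*(-16) - 10)) = -857086*1/2048127 + 1303932/(-16 + 8*(-336 - 10)) = -857086/2048127 + 1303932/(-16 + 8*(-346)) = -857086/2048127 + 1303932/(-16 - 2768) = -857086/2048127 + 1303932/(-2784) = -857086/2048127 + 1303932*(-1/2784) = -857086/2048127 - 108661/232 = -222750371899/475165464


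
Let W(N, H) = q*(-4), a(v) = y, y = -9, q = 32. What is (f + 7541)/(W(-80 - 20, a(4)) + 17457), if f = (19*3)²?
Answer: 830/1333 ≈ 0.62266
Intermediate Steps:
a(v) = -9
W(N, H) = -128 (W(N, H) = 32*(-4) = -128)
f = 3249 (f = 57² = 3249)
(f + 7541)/(W(-80 - 20, a(4)) + 17457) = (3249 + 7541)/(-128 + 17457) = 10790/17329 = 10790*(1/17329) = 830/1333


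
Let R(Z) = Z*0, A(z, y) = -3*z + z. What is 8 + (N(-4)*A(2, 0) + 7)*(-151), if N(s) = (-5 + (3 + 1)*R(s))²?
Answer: 14051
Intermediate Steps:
A(z, y) = -2*z
R(Z) = 0
N(s) = 25 (N(s) = (-5 + (3 + 1)*0)² = (-5 + 4*0)² = (-5 + 0)² = (-5)² = 25)
8 + (N(-4)*A(2, 0) + 7)*(-151) = 8 + (25*(-2*2) + 7)*(-151) = 8 + (25*(-4) + 7)*(-151) = 8 + (-100 + 7)*(-151) = 8 - 93*(-151) = 8 + 14043 = 14051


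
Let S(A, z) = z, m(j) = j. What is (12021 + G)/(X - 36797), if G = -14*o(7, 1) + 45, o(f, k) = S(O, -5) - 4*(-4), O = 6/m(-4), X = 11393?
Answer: -2978/6351 ≈ -0.46890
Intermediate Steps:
O = -3/2 (O = 6/(-4) = 6*(-¼) = -3/2 ≈ -1.5000)
o(f, k) = 11 (o(f, k) = -5 - 4*(-4) = -5 + 16 = 11)
G = -109 (G = -14*11 + 45 = -154 + 45 = -109)
(12021 + G)/(X - 36797) = (12021 - 109)/(11393 - 36797) = 11912/(-25404) = 11912*(-1/25404) = -2978/6351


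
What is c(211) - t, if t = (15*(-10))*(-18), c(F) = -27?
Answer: -2727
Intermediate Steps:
t = 2700 (t = -150*(-18) = 2700)
c(211) - t = -27 - 1*2700 = -27 - 2700 = -2727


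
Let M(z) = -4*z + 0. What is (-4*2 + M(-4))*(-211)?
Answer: -1688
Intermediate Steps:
M(z) = -4*z
(-4*2 + M(-4))*(-211) = (-4*2 - 4*(-4))*(-211) = (-8 + 16)*(-211) = 8*(-211) = -1688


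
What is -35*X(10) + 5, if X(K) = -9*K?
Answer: 3155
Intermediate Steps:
-35*X(10) + 5 = -(-315)*10 + 5 = -35*(-90) + 5 = 3150 + 5 = 3155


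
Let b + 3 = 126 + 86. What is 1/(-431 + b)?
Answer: -1/222 ≈ -0.0045045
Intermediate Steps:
b = 209 (b = -3 + (126 + 86) = -3 + 212 = 209)
1/(-431 + b) = 1/(-431 + 209) = 1/(-222) = -1/222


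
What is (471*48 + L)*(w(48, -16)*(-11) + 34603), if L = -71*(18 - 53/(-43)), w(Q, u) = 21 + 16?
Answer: 31235549692/43 ≈ 7.2641e+8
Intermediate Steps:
w(Q, u) = 37
L = -58717/43 (L = -71*(18 - 53*(-1)/43) = -71*(18 - 1*(-53/43)) = -71*(18 + 53/43) = -71*827/43 = -58717/43 ≈ -1365.5)
(471*48 + L)*(w(48, -16)*(-11) + 34603) = (471*48 - 58717/43)*(37*(-11) + 34603) = (22608 - 58717/43)*(-407 + 34603) = (913427/43)*34196 = 31235549692/43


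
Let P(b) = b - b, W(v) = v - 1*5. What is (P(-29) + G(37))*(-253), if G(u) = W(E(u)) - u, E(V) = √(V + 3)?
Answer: 10626 - 506*√10 ≈ 9025.9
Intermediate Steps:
E(V) = √(3 + V)
W(v) = -5 + v (W(v) = v - 5 = -5 + v)
G(u) = -5 + √(3 + u) - u (G(u) = (-5 + √(3 + u)) - u = -5 + √(3 + u) - u)
P(b) = 0
(P(-29) + G(37))*(-253) = (0 + (-5 + √(3 + 37) - 1*37))*(-253) = (0 + (-5 + √40 - 37))*(-253) = (0 + (-5 + 2*√10 - 37))*(-253) = (0 + (-42 + 2*√10))*(-253) = (-42 + 2*√10)*(-253) = 10626 - 506*√10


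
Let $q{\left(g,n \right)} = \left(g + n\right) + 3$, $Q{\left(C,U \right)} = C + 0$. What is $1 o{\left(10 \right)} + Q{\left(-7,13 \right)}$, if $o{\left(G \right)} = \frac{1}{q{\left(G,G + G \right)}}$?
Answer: $- \frac{230}{33} \approx -6.9697$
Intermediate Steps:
$Q{\left(C,U \right)} = C$
$q{\left(g,n \right)} = 3 + g + n$
$o{\left(G \right)} = \frac{1}{3 + 3 G}$ ($o{\left(G \right)} = \frac{1}{3 + G + \left(G + G\right)} = \frac{1}{3 + G + 2 G} = \frac{1}{3 + 3 G}$)
$1 o{\left(10 \right)} + Q{\left(-7,13 \right)} = 1 \frac{1}{3 \left(1 + 10\right)} - 7 = 1 \frac{1}{3 \cdot 11} - 7 = 1 \cdot \frac{1}{3} \cdot \frac{1}{11} - 7 = 1 \cdot \frac{1}{33} - 7 = \frac{1}{33} - 7 = - \frac{230}{33}$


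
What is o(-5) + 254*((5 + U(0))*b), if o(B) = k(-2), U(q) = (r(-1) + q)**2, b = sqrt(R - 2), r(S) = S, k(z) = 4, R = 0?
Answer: 4 + 1524*I*sqrt(2) ≈ 4.0 + 2155.3*I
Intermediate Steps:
b = I*sqrt(2) (b = sqrt(0 - 2) = sqrt(-2) = I*sqrt(2) ≈ 1.4142*I)
U(q) = (-1 + q)**2
o(B) = 4
o(-5) + 254*((5 + U(0))*b) = 4 + 254*((5 + (-1 + 0)**2)*(I*sqrt(2))) = 4 + 254*((5 + (-1)**2)*(I*sqrt(2))) = 4 + 254*((5 + 1)*(I*sqrt(2))) = 4 + 254*(6*(I*sqrt(2))) = 4 + 254*(6*I*sqrt(2)) = 4 + 1524*I*sqrt(2)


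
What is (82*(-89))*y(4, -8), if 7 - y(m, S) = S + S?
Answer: -167854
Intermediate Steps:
y(m, S) = 7 - 2*S (y(m, S) = 7 - (S + S) = 7 - 2*S)
(82*(-89))*y(4, -8) = (82*(-89))*(7 - 2*(-8)) = -7298*(7 + 16) = -7298*23 = -167854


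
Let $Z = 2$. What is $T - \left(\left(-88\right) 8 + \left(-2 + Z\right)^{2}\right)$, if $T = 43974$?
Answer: $44678$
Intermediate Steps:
$T - \left(\left(-88\right) 8 + \left(-2 + Z\right)^{2}\right) = 43974 - \left(\left(-88\right) 8 + \left(-2 + 2\right)^{2}\right) = 43974 - \left(-704 + 0^{2}\right) = 43974 - \left(-704 + 0\right) = 43974 - -704 = 43974 + 704 = 44678$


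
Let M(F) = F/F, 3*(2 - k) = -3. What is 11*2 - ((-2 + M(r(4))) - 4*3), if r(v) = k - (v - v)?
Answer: 35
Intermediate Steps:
k = 3 (k = 2 - ⅓*(-3) = 2 + 1 = 3)
r(v) = 3 (r(v) = 3 - (v - v) = 3 - 1*0 = 3 + 0 = 3)
M(F) = 1
11*2 - ((-2 + M(r(4))) - 4*3) = 11*2 - ((-2 + 1) - 4*3) = 22 - (-1 - 12) = 22 - 1*(-13) = 22 + 13 = 35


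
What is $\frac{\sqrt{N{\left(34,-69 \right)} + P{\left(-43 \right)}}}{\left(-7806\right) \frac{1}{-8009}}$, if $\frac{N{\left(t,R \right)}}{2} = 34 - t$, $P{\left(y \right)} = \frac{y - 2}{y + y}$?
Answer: $\frac{8009 \sqrt{430}}{223772} \approx 0.74218$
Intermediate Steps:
$P{\left(y \right)} = \frac{-2 + y}{2 y}$
$N{\left(t,R \right)} = 68 - 2 t$ ($N{\left(t,R \right)} = 2 \left(34 - t\right) = 68 - 2 t$)
$\frac{\sqrt{N{\left(34,-69 \right)} + P{\left(-43 \right)}}}{\left(-7806\right) \frac{1}{-8009}} = \frac{\sqrt{\left(68 - 68\right) + \frac{-2 - 43}{2 \left(-43\right)}}}{\left(-7806\right) \frac{1}{-8009}} = \frac{\sqrt{\left(68 - 68\right) + \frac{1}{2} \left(- \frac{1}{43}\right) \left(-45\right)}}{\left(-7806\right) \left(- \frac{1}{8009}\right)} = \frac{\sqrt{0 + \frac{45}{86}}}{\frac{7806}{8009}} = \sqrt{\frac{45}{86}} \cdot \frac{8009}{7806} = \frac{3 \sqrt{430}}{86} \cdot \frac{8009}{7806} = \frac{8009 \sqrt{430}}{223772}$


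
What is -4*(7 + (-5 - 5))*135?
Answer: 1620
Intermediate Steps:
-4*(7 + (-5 - 5))*135 = -4*(7 - 10)*135 = -4*(-3)*135 = 12*135 = 1620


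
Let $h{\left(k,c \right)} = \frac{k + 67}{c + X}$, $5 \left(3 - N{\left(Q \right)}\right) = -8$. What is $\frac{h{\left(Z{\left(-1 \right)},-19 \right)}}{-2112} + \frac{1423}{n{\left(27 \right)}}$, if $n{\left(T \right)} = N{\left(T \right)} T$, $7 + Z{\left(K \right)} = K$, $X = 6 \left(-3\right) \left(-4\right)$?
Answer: $\frac{265462667}{23170752} \approx 11.457$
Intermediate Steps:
$X = 72$ ($X = \left(-18\right) \left(-4\right) = 72$)
$N{\left(Q \right)} = \frac{23}{5}$ ($N{\left(Q \right)} = 3 - - \frac{8}{5} = 3 + \frac{8}{5} = \frac{23}{5}$)
$Z{\left(K \right)} = -7 + K$
$n{\left(T \right)} = \frac{23 T}{5}$
$h{\left(k,c \right)} = \frac{67 + k}{72 + c}$ ($h{\left(k,c \right)} = \frac{k + 67}{c + 72} = \frac{67 + k}{72 + c}$)
$\frac{h{\left(Z{\left(-1 \right)},-19 \right)}}{-2112} + \frac{1423}{n{\left(27 \right)}} = \frac{\frac{1}{72 - 19} \left(67 - 8\right)}{-2112} + \frac{1423}{\frac{23}{5} \cdot 27} = \frac{67 - 8}{53} \left(- \frac{1}{2112}\right) + \frac{1423}{\frac{621}{5}} = \frac{1}{53} \cdot 59 \left(- \frac{1}{2112}\right) + 1423 \cdot \frac{5}{621} = \frac{59}{53} \left(- \frac{1}{2112}\right) + \frac{7115}{621} = - \frac{59}{111936} + \frac{7115}{621} = \frac{265462667}{23170752}$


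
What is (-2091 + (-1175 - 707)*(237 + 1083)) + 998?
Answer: -2485333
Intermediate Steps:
(-2091 + (-1175 - 707)*(237 + 1083)) + 998 = (-2091 - 1882*1320) + 998 = (-2091 - 2484240) + 998 = -2486331 + 998 = -2485333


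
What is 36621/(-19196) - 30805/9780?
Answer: -11868577/2346711 ≈ -5.0575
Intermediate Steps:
36621/(-19196) - 30805/9780 = 36621*(-1/19196) - 30805*1/9780 = -36621/19196 - 6161/1956 = -11868577/2346711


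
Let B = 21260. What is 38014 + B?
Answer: 59274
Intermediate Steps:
38014 + B = 38014 + 21260 = 59274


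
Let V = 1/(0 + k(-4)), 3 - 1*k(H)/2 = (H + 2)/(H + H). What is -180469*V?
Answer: -360938/11 ≈ -32813.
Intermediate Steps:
k(H) = 6 - (2 + H)/H (k(H) = 6 - 2*(H + 2)/(H + H) = 6 - 2*(2 + H)/(2*H) = 6 - 2*(2 + H)*1/(2*H) = 6 - (2 + H)/H)
V = 2/11 (V = 1/(0 + (5 - 2/(-4))) = 1/(0 + (5 - 2*(-1/4))) = 1/(0 + (5 + 1/2)) = 1/(0 + 11/2) = 1/(11/2) = 2/11 ≈ 0.18182)
-180469*V = -180469*2/11 = -360938/11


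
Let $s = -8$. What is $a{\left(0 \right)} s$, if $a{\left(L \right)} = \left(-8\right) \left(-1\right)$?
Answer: $-64$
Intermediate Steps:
$a{\left(L \right)} = 8$
$a{\left(0 \right)} s = 8 \left(-8\right) = -64$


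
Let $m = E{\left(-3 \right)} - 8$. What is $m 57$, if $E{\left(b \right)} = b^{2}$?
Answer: $57$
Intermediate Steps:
$m = 1$ ($m = \left(-3\right)^{2} - 8 = 9 - 8 = 1$)
$m 57 = 1 \cdot 57 = 57$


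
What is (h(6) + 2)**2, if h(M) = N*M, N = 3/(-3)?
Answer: 16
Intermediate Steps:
N = -1 (N = 3*(-1/3) = -1)
h(M) = -M
(h(6) + 2)**2 = (-1*6 + 2)**2 = (-6 + 2)**2 = (-4)**2 = 16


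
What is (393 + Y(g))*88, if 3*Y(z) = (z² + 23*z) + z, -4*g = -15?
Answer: 75273/2 ≈ 37637.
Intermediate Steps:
g = 15/4 (g = -¼*(-15) = 15/4 ≈ 3.7500)
Y(z) = 8*z + z²/3 (Y(z) = ((z² + 23*z) + z)/3 = (z² + 24*z)/3 = 8*z + z²/3)
(393 + Y(g))*88 = (393 + (⅓)*(15/4)*(24 + 15/4))*88 = (393 + (⅓)*(15/4)*(111/4))*88 = (393 + 555/16)*88 = (6843/16)*88 = 75273/2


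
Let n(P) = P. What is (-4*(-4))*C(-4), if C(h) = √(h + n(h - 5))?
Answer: 16*I*√13 ≈ 57.689*I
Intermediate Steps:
C(h) = √(-5 + 2*h) (C(h) = √(h + (h - 5)) = √(h + (-5 + h)) = √(-5 + 2*h))
(-4*(-4))*C(-4) = (-4*(-4))*√(-5 + 2*(-4)) = 16*√(-5 - 8) = 16*√(-13) = 16*(I*√13) = 16*I*√13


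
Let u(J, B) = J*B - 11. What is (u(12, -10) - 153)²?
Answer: 80656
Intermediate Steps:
u(J, B) = -11 + B*J (u(J, B) = B*J - 11 = -11 + B*J)
(u(12, -10) - 153)² = ((-11 - 10*12) - 153)² = ((-11 - 120) - 153)² = (-131 - 153)² = (-284)² = 80656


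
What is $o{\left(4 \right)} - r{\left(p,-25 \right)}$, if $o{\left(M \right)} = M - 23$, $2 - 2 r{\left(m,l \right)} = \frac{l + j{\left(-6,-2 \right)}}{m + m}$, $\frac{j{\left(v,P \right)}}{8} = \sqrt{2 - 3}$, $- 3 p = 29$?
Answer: $- \frac{2245}{116} - \frac{6 i}{29} \approx -19.353 - 0.2069 i$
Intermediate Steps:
$p = - \frac{29}{3}$ ($p = \left(- \frac{1}{3}\right) 29 = - \frac{29}{3} \approx -9.6667$)
$j{\left(v,P \right)} = 8 i$ ($j{\left(v,P \right)} = 8 \sqrt{2 - 3} = 8 \sqrt{-1} = 8 i$)
$r{\left(m,l \right)} = 1 - \frac{l + 8 i}{4 m}$ ($r{\left(m,l \right)} = 1 - \frac{\left(l + 8 i\right) \frac{1}{m + m}}{2} = 1 - \frac{\left(l + 8 i\right) \frac{1}{2 m}}{2} = 1 - \frac{\frac{1}{2} \frac{1}{m} \left(l + 8 i\right)}{2} = 1 - \frac{l + 8 i}{4 m}$)
$o{\left(M \right)} = -23 + M$
$o{\left(4 \right)} - r{\left(p,-25 \right)} = \left(-23 + 4\right) - \frac{- \frac{29}{3} - 2 i - - \frac{25}{4}}{- \frac{29}{3}} = -19 - - \frac{3 \left(- \frac{29}{3} - 2 i + \frac{25}{4}\right)}{29} = -19 - - \frac{3 \left(- \frac{41}{12} - 2 i\right)}{29} = -19 - \left(\frac{41}{116} + \frac{6 i}{29}\right) = - \frac{2245}{116} - \frac{6 i}{29}$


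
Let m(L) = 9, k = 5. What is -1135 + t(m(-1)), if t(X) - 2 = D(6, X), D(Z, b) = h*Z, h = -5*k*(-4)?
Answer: -533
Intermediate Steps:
h = 100 (h = -5*5*(-4) = -25*(-4) = 100)
D(Z, b) = 100*Z
t(X) = 602 (t(X) = 2 + 100*6 = 2 + 600 = 602)
-1135 + t(m(-1)) = -1135 + 602 = -533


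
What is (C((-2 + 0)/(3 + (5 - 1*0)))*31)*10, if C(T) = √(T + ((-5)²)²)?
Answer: 1085*√51 ≈ 7748.5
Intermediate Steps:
C(T) = √(625 + T) (C(T) = √(T + 25²) = √(T + 625) = √(625 + T))
(C((-2 + 0)/(3 + (5 - 1*0)))*31)*10 = (√(625 + (-2 + 0)/(3 + (5 - 1*0)))*31)*10 = (√(625 - 2/(3 + (5 + 0)))*31)*10 = (√(625 - 2/(3 + 5))*31)*10 = (√(625 - 2/8)*31)*10 = (√(625 - 2*⅛)*31)*10 = (√(625 - ¼)*31)*10 = (√(2499/4)*31)*10 = ((7*√51/2)*31)*10 = (217*√51/2)*10 = 1085*√51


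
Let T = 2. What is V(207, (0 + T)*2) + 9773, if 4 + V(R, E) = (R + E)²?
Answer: 54290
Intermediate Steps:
V(R, E) = -4 + (E + R)² (V(R, E) = -4 + (R + E)² = -4 + (E + R)²)
V(207, (0 + T)*2) + 9773 = (-4 + ((0 + 2)*2 + 207)²) + 9773 = (-4 + (2*2 + 207)²) + 9773 = (-4 + (4 + 207)²) + 9773 = (-4 + 211²) + 9773 = (-4 + 44521) + 9773 = 44517 + 9773 = 54290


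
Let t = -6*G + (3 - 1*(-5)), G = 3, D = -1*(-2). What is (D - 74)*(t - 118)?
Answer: 9216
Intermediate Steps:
D = 2
t = -10 (t = -6*3 + (3 - 1*(-5)) = -18 + (3 + 5) = -18 + 8 = -10)
(D - 74)*(t - 118) = (2 - 74)*(-10 - 118) = -72*(-128) = 9216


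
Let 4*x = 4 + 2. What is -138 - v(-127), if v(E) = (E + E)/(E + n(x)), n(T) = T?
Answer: -35146/251 ≈ -140.02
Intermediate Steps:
x = 3/2 (x = (4 + 2)/4 = (1/4)*6 = 3/2 ≈ 1.5000)
v(E) = 2*E/(3/2 + E) (v(E) = (E + E)/(E + 3/2) = (2*E)/(3/2 + E) = 2*E/(3/2 + E))
-138 - v(-127) = -138 - 4*(-127)/(3 + 2*(-127)) = -138 - 4*(-127)/(3 - 254) = -138 - 4*(-127)/(-251) = -138 - 4*(-127)*(-1)/251 = -138 - 1*508/251 = -138 - 508/251 = -35146/251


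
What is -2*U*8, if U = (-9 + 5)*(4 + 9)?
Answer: 832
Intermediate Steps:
U = -52 (U = -4*13 = -52)
-2*U*8 = -2*(-52)*8 = 104*8 = 832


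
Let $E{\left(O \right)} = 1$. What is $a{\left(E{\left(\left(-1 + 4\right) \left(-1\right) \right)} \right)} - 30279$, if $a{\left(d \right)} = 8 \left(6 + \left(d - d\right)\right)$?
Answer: $-30231$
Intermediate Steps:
$a{\left(d \right)} = 48$ ($a{\left(d \right)} = 8 \left(6 + 0\right) = 8 \cdot 6 = 48$)
$a{\left(E{\left(\left(-1 + 4\right) \left(-1\right) \right)} \right)} - 30279 = 48 - 30279 = -30231$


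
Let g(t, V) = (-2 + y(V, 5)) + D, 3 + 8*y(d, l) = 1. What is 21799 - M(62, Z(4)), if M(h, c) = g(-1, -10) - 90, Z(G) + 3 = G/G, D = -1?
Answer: 87569/4 ≈ 21892.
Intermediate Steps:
y(d, l) = -¼ (y(d, l) = -3/8 + (⅛)*1 = -3/8 + ⅛ = -¼)
g(t, V) = -13/4 (g(t, V) = (-2 - ¼) - 1 = -9/4 - 1 = -13/4)
Z(G) = -2 (Z(G) = -3 + G/G = -3 + 1 = -2)
M(h, c) = -373/4 (M(h, c) = -13/4 - 90 = -373/4)
21799 - M(62, Z(4)) = 21799 - 1*(-373/4) = 21799 + 373/4 = 87569/4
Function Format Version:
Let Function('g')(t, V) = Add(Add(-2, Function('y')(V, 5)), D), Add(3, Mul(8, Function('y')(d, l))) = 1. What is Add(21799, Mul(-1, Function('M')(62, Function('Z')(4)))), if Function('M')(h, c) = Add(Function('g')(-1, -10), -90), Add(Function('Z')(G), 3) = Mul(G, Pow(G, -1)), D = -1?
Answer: Rational(87569, 4) ≈ 21892.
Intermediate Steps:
Function('y')(d, l) = Rational(-1, 4) (Function('y')(d, l) = Add(Rational(-3, 8), Mul(Rational(1, 8), 1)) = Add(Rational(-3, 8), Rational(1, 8)) = Rational(-1, 4))
Function('g')(t, V) = Rational(-13, 4) (Function('g')(t, V) = Add(Add(-2, Rational(-1, 4)), -1) = Add(Rational(-9, 4), -1) = Rational(-13, 4))
Function('Z')(G) = -2 (Function('Z')(G) = Add(-3, Mul(G, Pow(G, -1))) = Add(-3, 1) = -2)
Function('M')(h, c) = Rational(-373, 4) (Function('M')(h, c) = Add(Rational(-13, 4), -90) = Rational(-373, 4))
Add(21799, Mul(-1, Function('M')(62, Function('Z')(4)))) = Add(21799, Mul(-1, Rational(-373, 4))) = Add(21799, Rational(373, 4)) = Rational(87569, 4)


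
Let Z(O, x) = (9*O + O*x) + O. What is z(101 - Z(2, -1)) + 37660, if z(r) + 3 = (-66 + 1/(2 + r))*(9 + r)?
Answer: 2684817/85 ≈ 31586.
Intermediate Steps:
Z(O, x) = 10*O + O*x
z(r) = -3 + (-66 + 1/(2 + r))*(9 + r)
z(101 - Z(2, -1)) + 37660 = (-1185 - 728*(101 - 2*(10 - 1)) - 66*(101 - 2*(10 - 1))**2)/(2 + (101 - 2*(10 - 1))) + 37660 = (-1185 - 728*(101 - 2*9) - 66*(101 - 2*9)**2)/(2 + (101 - 2*9)) + 37660 = (-1185 - 728*(101 - 1*18) - 66*(101 - 1*18)**2)/(2 + (101 - 1*18)) + 37660 = (-1185 - 728*(101 - 18) - 66*(101 - 18)**2)/(2 + (101 - 18)) + 37660 = (-1185 - 728*83 - 66*83**2)/(2 + 83) + 37660 = (-1185 - 60424 - 66*6889)/85 + 37660 = (-1185 - 60424 - 454674)/85 + 37660 = (1/85)*(-516283) + 37660 = -516283/85 + 37660 = 2684817/85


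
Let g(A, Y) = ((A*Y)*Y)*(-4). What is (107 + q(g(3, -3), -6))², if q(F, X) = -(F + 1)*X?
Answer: 286225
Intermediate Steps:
g(A, Y) = -4*A*Y² (g(A, Y) = (A*Y²)*(-4) = -4*A*Y²)
q(F, X) = -X*(1 + F) (q(F, X) = -(1 + F)*X = -X*(1 + F))
(107 + q(g(3, -3), -6))² = (107 - 1*(-6)*(1 - 4*3*(-3)²))² = (107 - 1*(-6)*(1 - 4*3*9))² = (107 - 1*(-6)*(1 - 108))² = (107 - 1*(-6)*(-107))² = (107 - 642)² = (-535)² = 286225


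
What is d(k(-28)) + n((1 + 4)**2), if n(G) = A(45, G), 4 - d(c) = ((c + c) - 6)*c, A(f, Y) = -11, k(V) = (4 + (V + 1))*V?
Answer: -825615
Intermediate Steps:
k(V) = V*(5 + V) (k(V) = (4 + (1 + V))*V = (5 + V)*V = V*(5 + V))
d(c) = 4 - c*(-6 + 2*c) (d(c) = 4 - ((c + c) - 6)*c = 4 - (2*c - 6)*c = 4 - (-6 + 2*c)*c = 4 - c*(-6 + 2*c))
n(G) = -11
d(k(-28)) + n((1 + 4)**2) = (4 - 2*784*(5 - 28)**2 + 6*(-28*(5 - 28))) - 11 = (4 - 2*(-28*(-23))**2 + 6*(-28*(-23))) - 11 = (4 - 2*644**2 + 6*644) - 11 = (4 - 2*414736 + 3864) - 11 = (4 - 829472 + 3864) - 11 = -825604 - 11 = -825615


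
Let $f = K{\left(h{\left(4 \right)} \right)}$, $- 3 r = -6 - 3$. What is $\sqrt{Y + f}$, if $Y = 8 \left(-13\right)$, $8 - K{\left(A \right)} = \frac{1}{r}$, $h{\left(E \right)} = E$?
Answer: $\frac{17 i \sqrt{3}}{3} \approx 9.815 i$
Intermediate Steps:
$r = 3$ ($r = - \frac{-6 - 3}{3} = \left(- \frac{1}{3}\right) \left(-9\right) = 3$)
$K{\left(A \right)} = \frac{23}{3}$ ($K{\left(A \right)} = 8 - \frac{1}{3} = \frac{23}{3}$)
$f = \frac{23}{3} \approx 7.6667$
$Y = -104$
$\sqrt{Y + f} = \sqrt{-104 + \frac{23}{3}} = \sqrt{- \frac{289}{3}} = \frac{17 i \sqrt{3}}{3}$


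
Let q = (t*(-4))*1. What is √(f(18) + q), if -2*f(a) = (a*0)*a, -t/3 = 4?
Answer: 4*√3 ≈ 6.9282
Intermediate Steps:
t = -12 (t = -3*4 = -12)
f(a) = 0 (f(a) = -a*0*a/2 = -0*a = -½*0 = 0)
q = 48 (q = -12*(-4)*1 = 48*1 = 48)
√(f(18) + q) = √(0 + 48) = √48 = 4*√3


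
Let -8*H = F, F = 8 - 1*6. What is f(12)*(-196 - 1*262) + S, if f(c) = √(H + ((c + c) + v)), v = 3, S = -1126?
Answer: -1126 - 229*√107 ≈ -3494.8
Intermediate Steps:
F = 2 (F = 8 - 6 = 2)
H = -¼ (H = -⅛*2 = -¼ ≈ -0.25000)
f(c) = √(11/4 + 2*c) (f(c) = √(-¼ + ((c + c) + 3)) = √(-¼ + (2*c + 3)) = √(-¼ + (3 + 2*c)) = √(11/4 + 2*c))
f(12)*(-196 - 1*262) + S = (√(11 + 8*12)/2)*(-196 - 1*262) - 1126 = (√(11 + 96)/2)*(-196 - 262) - 1126 = (√107/2)*(-458) - 1126 = -229*√107 - 1126 = -1126 - 229*√107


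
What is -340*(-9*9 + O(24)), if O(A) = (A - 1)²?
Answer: -152320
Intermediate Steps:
O(A) = (-1 + A)²
-340*(-9*9 + O(24)) = -340*(-9*9 + (-1 + 24)²) = -340*(-81 + 23²) = -340*(-81 + 529) = -340*448 = -152320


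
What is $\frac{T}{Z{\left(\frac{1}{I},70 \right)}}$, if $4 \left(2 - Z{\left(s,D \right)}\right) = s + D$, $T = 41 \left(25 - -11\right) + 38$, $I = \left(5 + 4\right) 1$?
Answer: $- \frac{54504}{559} \approx -97.503$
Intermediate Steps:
$I = 9$ ($I = 9 \cdot 1 = 9$)
$T = 1514$ ($T = 41 \left(25 + 11\right) + 38 = 41 \cdot 36 + 38 = 1476 + 38 = 1514$)
$Z{\left(s,D \right)} = 2 - \frac{D}{4} - \frac{s}{4}$ ($Z{\left(s,D \right)} = 2 - \frac{s + D}{4} = 2 - \frac{D + s}{4} = 2 - \left(\frac{D}{4} + \frac{s}{4}\right) = 2 - \frac{D}{4} - \frac{s}{4}$)
$\frac{T}{Z{\left(\frac{1}{I},70 \right)}} = \frac{1514}{2 - \frac{35}{2} - \frac{1}{4 \cdot 9}} = \frac{1514}{2 - \frac{35}{2} - \frac{1}{36}} = \frac{1514}{- \frac{559}{36}} = 1514 \left(- \frac{36}{559}\right) = - \frac{54504}{559}$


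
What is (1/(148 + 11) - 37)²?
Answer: 34597924/25281 ≈ 1368.5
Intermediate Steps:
(1/(148 + 11) - 37)² = (1/159 - 37)² = (-5882/159)² = 34597924/25281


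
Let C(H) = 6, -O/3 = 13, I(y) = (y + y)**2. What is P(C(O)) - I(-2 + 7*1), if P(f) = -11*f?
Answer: -166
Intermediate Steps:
I(y) = 4*y**2 (I(y) = (2*y)**2 = 4*y**2)
O = -39 (O = -3*13 = -39)
P(C(O)) - I(-2 + 7*1) = -11*6 - 4*(-2 + 7*1)**2 = -66 - 4*(-2 + 7)**2 = -66 - 4*5**2 = -66 - 4*25 = -66 - 1*100 = -66 - 100 = -166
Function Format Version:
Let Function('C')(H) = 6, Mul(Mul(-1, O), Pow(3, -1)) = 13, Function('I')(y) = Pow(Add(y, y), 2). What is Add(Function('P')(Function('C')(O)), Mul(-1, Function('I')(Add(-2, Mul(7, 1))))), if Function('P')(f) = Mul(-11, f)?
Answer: -166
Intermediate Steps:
Function('I')(y) = Mul(4, Pow(y, 2)) (Function('I')(y) = Pow(Mul(2, y), 2) = Mul(4, Pow(y, 2)))
O = -39 (O = Mul(-3, 13) = -39)
Add(Function('P')(Function('C')(O)), Mul(-1, Function('I')(Add(-2, Mul(7, 1))))) = Add(Mul(-11, 6), Mul(-1, Mul(4, Pow(Add(-2, Mul(7, 1)), 2)))) = Add(-66, Mul(-1, Mul(4, Pow(Add(-2, 7), 2)))) = Add(-66, Mul(-1, Mul(4, Pow(5, 2)))) = Add(-66, Mul(-1, Mul(4, 25))) = Add(-66, Mul(-1, 100)) = Add(-66, -100) = -166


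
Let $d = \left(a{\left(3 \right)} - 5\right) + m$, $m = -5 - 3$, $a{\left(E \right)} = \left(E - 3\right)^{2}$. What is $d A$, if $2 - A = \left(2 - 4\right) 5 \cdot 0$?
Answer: $-26$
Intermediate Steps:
$a{\left(E \right)} = \left(-3 + E\right)^{2}$
$m = -8$ ($m = -5 - 3 = -8$)
$d = -13$ ($d = \left(\left(-3 + 3\right)^{2} - 5\right) - 8 = \left(0^{2} - 5\right) - 8 = \left(0 - 5\right) - 8 = -5 - 8 = -13$)
$A = 2$ ($A = 2 - \left(2 - 4\right) 5 \cdot 0 = 2 - \left(-2\right) 5 \cdot 0 = 2 - \left(-10\right) 0 = 2 - 0 = 2 + 0 = 2$)
$d A = \left(-13\right) 2 = -26$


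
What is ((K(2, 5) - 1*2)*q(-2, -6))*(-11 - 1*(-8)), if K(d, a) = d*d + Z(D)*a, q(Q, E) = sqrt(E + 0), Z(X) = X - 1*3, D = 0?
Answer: 39*I*sqrt(6) ≈ 95.53*I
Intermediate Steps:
Z(X) = -3 + X (Z(X) = X - 3 = -3 + X)
q(Q, E) = sqrt(E)
K(d, a) = d**2 - 3*a (K(d, a) = d*d + (-3 + 0)*a = d**2 - 3*a)
((K(2, 5) - 1*2)*q(-2, -6))*(-11 - 1*(-8)) = (((2**2 - 3*5) - 1*2)*sqrt(-6))*(-11 - 1*(-8)) = (((4 - 15) - 2)*(I*sqrt(6)))*(-11 + 8) = ((-11 - 2)*(I*sqrt(6)))*(-3) = -13*I*sqrt(6)*(-3) = 39*I*sqrt(6)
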